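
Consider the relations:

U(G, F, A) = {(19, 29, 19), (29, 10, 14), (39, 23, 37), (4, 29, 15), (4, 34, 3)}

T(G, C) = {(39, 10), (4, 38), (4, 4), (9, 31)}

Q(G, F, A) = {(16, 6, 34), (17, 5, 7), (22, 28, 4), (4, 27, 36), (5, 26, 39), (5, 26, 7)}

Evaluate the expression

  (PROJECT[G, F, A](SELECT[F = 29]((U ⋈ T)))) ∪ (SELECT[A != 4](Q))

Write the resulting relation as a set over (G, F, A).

{(16, 6, 34), (17, 5, 7), (4, 27, 36), (4, 29, 15), (5, 26, 39), (5, 26, 7)}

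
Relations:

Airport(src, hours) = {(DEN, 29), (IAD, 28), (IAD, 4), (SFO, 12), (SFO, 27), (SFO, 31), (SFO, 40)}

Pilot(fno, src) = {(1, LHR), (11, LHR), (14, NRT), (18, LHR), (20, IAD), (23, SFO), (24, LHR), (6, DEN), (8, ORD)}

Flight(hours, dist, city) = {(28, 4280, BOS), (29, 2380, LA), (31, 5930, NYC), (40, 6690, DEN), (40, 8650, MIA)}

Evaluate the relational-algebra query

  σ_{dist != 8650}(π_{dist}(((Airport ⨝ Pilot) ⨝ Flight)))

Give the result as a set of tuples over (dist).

{2380, 4280, 5930, 6690}

Natural join on src: {(DEN, 29, 6), (IAD, 28, 20), (IAD, 4, 20), (SFO, 12, 23), (SFO, 27, 23), (SFO, 31, 23), (SFO, 40, 23)}
Natural join on hours: {(DEN, 29, 6, 2380, LA), (IAD, 28, 20, 4280, BOS), (SFO, 31, 23, 5930, NYC), (SFO, 40, 23, 6690, DEN), (SFO, 40, 23, 8650, MIA)}
Projecting to dist: {2380, 4280, 5930, 6690, 8650}
Selection dist != 8650: {2380, 4280, 5930, 6690}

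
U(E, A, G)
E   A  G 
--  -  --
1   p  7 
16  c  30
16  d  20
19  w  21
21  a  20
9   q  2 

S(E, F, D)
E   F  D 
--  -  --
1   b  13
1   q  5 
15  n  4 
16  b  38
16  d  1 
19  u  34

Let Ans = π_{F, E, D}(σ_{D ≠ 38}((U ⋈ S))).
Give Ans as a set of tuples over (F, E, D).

{(b, 1, 13), (d, 16, 1), (q, 1, 5), (u, 19, 34)}

Joining U and S on E yields {(1, p, 7, b, 13), (1, p, 7, q, 5), (16, c, 30, b, 38), (16, c, 30, d, 1), (16, d, 20, b, 38), (16, d, 20, d, 1), (19, w, 21, u, 34)}.
Selection D ≠ 38: {(1, p, 7, b, 13), (1, p, 7, q, 5), (16, c, 30, d, 1), (16, d, 20, d, 1), (19, w, 21, u, 34)}
π[F, E, D]: project onto (F, E, D) (1 duplicate(s) eliminated) → {(b, 1, 13), (d, 16, 1), (q, 1, 5), (u, 19, 34)}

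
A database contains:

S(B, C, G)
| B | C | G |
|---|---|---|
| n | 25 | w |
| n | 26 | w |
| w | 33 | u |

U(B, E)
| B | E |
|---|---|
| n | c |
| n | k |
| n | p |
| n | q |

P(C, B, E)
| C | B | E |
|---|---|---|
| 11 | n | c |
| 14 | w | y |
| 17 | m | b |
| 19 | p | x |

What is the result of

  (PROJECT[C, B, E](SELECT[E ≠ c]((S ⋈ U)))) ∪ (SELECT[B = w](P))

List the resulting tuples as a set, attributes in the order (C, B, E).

{(14, w, y), (25, n, k), (25, n, p), (25, n, q), (26, n, k), (26, n, p), (26, n, q)}

Joining S and U on B yields {(n, 25, w, c), (n, 25, w, k), (n, 25, w, p), (n, 25, w, q), (n, 26, w, c), (n, 26, w, k), (n, 26, w, p), (n, 26, w, q)}.
Apply σ_{E ≠ c}; surviving tuples: {(n, 25, w, k), (n, 25, w, p), (n, 25, w, q), (n, 26, w, k), (n, 26, w, p), (n, 26, w, q)}
π[C, B, E]: project onto (C, B, E) → {(25, n, k), (25, n, p), (25, n, q), (26, n, k), (26, n, p), (26, n, q)}
Apply σ_{B = w}; surviving tuples: {(14, w, y)}
Union: {(25, n, k), (25, n, p), (25, n, q), (26, n, k), (26, n, p), (26, n, q)} with {(14, w, y)} → {(14, w, y), (25, n, k), (25, n, p), (25, n, q), (26, n, k), (26, n, p), (26, n, q)}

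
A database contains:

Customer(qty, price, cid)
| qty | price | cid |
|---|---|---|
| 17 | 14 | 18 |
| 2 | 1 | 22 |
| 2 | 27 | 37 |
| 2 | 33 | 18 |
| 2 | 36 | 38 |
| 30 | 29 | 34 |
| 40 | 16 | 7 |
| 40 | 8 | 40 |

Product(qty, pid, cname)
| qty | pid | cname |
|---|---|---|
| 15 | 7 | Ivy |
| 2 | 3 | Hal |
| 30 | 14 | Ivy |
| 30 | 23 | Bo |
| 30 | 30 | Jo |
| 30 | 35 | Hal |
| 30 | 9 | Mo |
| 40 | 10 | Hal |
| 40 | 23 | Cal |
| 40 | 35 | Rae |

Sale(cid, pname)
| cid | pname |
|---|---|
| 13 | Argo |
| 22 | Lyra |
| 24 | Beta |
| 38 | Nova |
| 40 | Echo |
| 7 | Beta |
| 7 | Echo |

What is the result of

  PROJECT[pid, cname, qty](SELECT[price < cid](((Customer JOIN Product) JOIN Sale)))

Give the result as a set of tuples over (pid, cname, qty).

Joining Customer and Product on qty yields {(2, 1, 22, 3, Hal), (2, 27, 37, 3, Hal), (2, 33, 18, 3, Hal), (2, 36, 38, 3, Hal), (30, 29, 34, 14, Ivy), (30, 29, 34, 23, Bo), (30, 29, 34, 30, Jo), (30, 29, 34, 35, Hal), (30, 29, 34, 9, Mo), (40, 16, 7, 10, Hal), (40, 16, 7, 23, Cal), (40, 16, 7, 35, Rae), (40, 8, 40, 10, Hal), (40, 8, 40, 23, Cal), (40, 8, 40, 35, Rae)}.
Joining (Customer JOIN Product) and Sale on cid yields {(2, 1, 22, 3, Hal, Lyra), (2, 36, 38, 3, Hal, Nova), (40, 16, 7, 10, Hal, Beta), (40, 16, 7, 10, Hal, Echo), (40, 16, 7, 23, Cal, Beta), (40, 16, 7, 23, Cal, Echo), (40, 16, 7, 35, Rae, Beta), (40, 16, 7, 35, Rae, Echo), (40, 8, 40, 10, Hal, Echo), (40, 8, 40, 23, Cal, Echo), (40, 8, 40, 35, Rae, Echo)}.
σ[price < cid]: keep tuples satisfying price < cid → {(2, 1, 22, 3, Hal, Lyra), (2, 36, 38, 3, Hal, Nova), (40, 8, 40, 10, Hal, Echo), (40, 8, 40, 23, Cal, Echo), (40, 8, 40, 35, Rae, Echo)}
Keep only column(s) pid, cname, qty (1 duplicate(s) eliminated): {(10, Hal, 40), (23, Cal, 40), (3, Hal, 2), (35, Rae, 40)}

{(10, Hal, 40), (23, Cal, 40), (3, Hal, 2), (35, Rae, 40)}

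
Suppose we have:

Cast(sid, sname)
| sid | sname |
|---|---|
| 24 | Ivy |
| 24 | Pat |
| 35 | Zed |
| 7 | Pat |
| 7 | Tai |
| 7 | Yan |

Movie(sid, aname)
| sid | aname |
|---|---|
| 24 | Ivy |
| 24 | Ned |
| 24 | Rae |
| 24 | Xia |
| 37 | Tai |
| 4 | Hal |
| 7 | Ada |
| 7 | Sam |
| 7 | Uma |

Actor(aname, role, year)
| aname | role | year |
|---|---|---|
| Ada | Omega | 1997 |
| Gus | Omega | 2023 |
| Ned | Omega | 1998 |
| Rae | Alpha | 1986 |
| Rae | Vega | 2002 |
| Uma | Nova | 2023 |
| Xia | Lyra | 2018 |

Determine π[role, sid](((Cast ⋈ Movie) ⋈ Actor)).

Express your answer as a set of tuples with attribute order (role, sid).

{(Alpha, 24), (Lyra, 24), (Nova, 7), (Omega, 24), (Omega, 7), (Vega, 24)}

Natural join on sid: {(24, Ivy, Ivy), (24, Ivy, Ned), (24, Ivy, Rae), (24, Ivy, Xia), (24, Pat, Ivy), (24, Pat, Ned), (24, Pat, Rae), (24, Pat, Xia), (7, Pat, Ada), (7, Pat, Sam), (7, Pat, Uma), (7, Tai, Ada), (7, Tai, Sam), (7, Tai, Uma), (7, Yan, Ada), (7, Yan, Sam), (7, Yan, Uma)}
Natural join on aname: {(24, Ivy, Ned, Omega, 1998), (24, Ivy, Rae, Alpha, 1986), (24, Ivy, Rae, Vega, 2002), (24, Ivy, Xia, Lyra, 2018), (24, Pat, Ned, Omega, 1998), (24, Pat, Rae, Alpha, 1986), (24, Pat, Rae, Vega, 2002), (24, Pat, Xia, Lyra, 2018), (7, Pat, Ada, Omega, 1997), (7, Pat, Uma, Nova, 2023), (7, Tai, Ada, Omega, 1997), (7, Tai, Uma, Nova, 2023), (7, Yan, Ada, Omega, 1997), (7, Yan, Uma, Nova, 2023)}
π_{role, sid} gives {(Alpha, 24), (Lyra, 24), (Nova, 7), (Omega, 24), (Omega, 7), (Vega, 24)} (8 duplicate(s) eliminated).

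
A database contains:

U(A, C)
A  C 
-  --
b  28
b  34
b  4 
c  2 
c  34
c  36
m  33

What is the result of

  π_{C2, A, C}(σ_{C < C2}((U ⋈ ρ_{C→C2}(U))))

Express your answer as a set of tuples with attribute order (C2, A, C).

ρ[C→C2]: schema becomes (A, C2); tuples unchanged.
U ⋈ ρ_{C→C2}(U) (natural join on A): {(b, 28, 28), (b, 28, 34), (b, 28, 4), (b, 34, 28), (b, 34, 34), (b, 34, 4), (b, 4, 28), (b, 4, 34), (b, 4, 4), (c, 2, 2), (c, 2, 34), (c, 2, 36), (c, 34, 2), (c, 34, 34), (c, 34, 36), (c, 36, 2), (c, 36, 34), (c, 36, 36), (m, 33, 33)}
Apply σ_{C < C2}; surviving tuples: {(b, 28, 34), (b, 4, 28), (b, 4, 34), (c, 2, 34), (c, 2, 36), (c, 34, 36)}
Projecting to C2, A, C: {(28, b, 4), (34, b, 28), (34, b, 4), (34, c, 2), (36, c, 2), (36, c, 34)}

{(28, b, 4), (34, b, 28), (34, b, 4), (34, c, 2), (36, c, 2), (36, c, 34)}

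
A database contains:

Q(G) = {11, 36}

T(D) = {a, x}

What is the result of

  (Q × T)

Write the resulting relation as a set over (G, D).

{(11, a), (11, x), (36, a), (36, x)}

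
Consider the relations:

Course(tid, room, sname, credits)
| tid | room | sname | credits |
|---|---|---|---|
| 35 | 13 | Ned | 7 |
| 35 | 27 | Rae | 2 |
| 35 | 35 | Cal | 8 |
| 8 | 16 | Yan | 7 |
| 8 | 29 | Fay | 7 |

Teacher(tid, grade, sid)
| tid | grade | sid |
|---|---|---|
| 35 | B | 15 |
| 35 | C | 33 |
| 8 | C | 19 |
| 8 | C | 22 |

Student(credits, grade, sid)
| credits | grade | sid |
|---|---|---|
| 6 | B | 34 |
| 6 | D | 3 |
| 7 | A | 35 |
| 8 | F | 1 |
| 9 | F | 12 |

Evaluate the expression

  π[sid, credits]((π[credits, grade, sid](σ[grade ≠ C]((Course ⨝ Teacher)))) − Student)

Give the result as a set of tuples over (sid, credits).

{(15, 2), (15, 7), (15, 8)}

Natural join on tid: {(35, 13, Ned, 7, B, 15), (35, 13, Ned, 7, C, 33), (35, 27, Rae, 2, B, 15), (35, 27, Rae, 2, C, 33), (35, 35, Cal, 8, B, 15), (35, 35, Cal, 8, C, 33), (8, 16, Yan, 7, C, 19), (8, 16, Yan, 7, C, 22), (8, 29, Fay, 7, C, 19), (8, 29, Fay, 7, C, 22)}
Selection grade ≠ C: {(35, 13, Ned, 7, B, 15), (35, 27, Rae, 2, B, 15), (35, 35, Cal, 8, B, 15)}
Keep only column(s) credits, grade, sid: {(2, B, 15), (7, B, 15), (8, B, 15)}
Set difference of the two operands is {(2, B, 15), (7, B, 15), (8, B, 15)}.
Keep only column(s) sid, credits: {(15, 2), (15, 7), (15, 8)}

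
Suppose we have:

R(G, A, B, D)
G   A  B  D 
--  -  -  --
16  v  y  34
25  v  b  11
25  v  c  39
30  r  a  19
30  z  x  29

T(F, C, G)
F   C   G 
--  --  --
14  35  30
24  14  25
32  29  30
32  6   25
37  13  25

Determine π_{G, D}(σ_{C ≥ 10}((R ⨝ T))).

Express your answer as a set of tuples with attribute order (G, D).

{(25, 11), (25, 39), (30, 19), (30, 29)}

Joining R and T on G yields {(25, v, b, 11, 24, 14), (25, v, b, 11, 32, 6), (25, v, b, 11, 37, 13), (25, v, c, 39, 24, 14), (25, v, c, 39, 32, 6), (25, v, c, 39, 37, 13), (30, r, a, 19, 14, 35), (30, r, a, 19, 32, 29), (30, z, x, 29, 14, 35), (30, z, x, 29, 32, 29)}.
Filtering on C ≥ 10 leaves {(25, v, b, 11, 24, 14), (25, v, b, 11, 37, 13), (25, v, c, 39, 24, 14), (25, v, c, 39, 37, 13), (30, r, a, 19, 14, 35), (30, r, a, 19, 32, 29), (30, z, x, 29, 14, 35), (30, z, x, 29, 32, 29)}.
π[G, D]: project onto (G, D) (4 duplicate(s) eliminated) → {(25, 11), (25, 39), (30, 19), (30, 29)}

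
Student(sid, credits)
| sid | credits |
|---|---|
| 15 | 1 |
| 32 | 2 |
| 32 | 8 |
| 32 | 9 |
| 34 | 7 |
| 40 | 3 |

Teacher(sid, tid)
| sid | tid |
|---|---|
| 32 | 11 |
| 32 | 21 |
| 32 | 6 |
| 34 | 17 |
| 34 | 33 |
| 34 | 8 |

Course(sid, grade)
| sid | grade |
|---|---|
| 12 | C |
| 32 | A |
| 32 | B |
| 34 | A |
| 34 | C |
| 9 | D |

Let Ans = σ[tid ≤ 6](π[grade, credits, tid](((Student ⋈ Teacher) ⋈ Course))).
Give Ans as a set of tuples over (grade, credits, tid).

Joining Student and Teacher on sid yields {(32, 2, 11), (32, 2, 21), (32, 2, 6), (32, 8, 11), (32, 8, 21), (32, 8, 6), (32, 9, 11), (32, 9, 21), (32, 9, 6), (34, 7, 17), (34, 7, 33), (34, 7, 8)}.
Joining (Student ⋈ Teacher) and Course on sid yields {(32, 2, 11, A), (32, 2, 11, B), (32, 2, 21, A), (32, 2, 21, B), (32, 2, 6, A), (32, 2, 6, B), (32, 8, 11, A), (32, 8, 11, B), (32, 8, 21, A), (32, 8, 21, B), (32, 8, 6, A), (32, 8, 6, B), (32, 9, 11, A), (32, 9, 11, B), (32, 9, 21, A), (32, 9, 21, B), (32, 9, 6, A), (32, 9, 6, B), (34, 7, 17, A), (34, 7, 17, C), (34, 7, 33, A), (34, 7, 33, C), (34, 7, 8, A), (34, 7, 8, C)}.
Projecting to grade, credits, tid: {(A, 2, 11), (A, 2, 21), (A, 2, 6), (A, 7, 17), (A, 7, 33), (A, 7, 8), (A, 8, 11), (A, 8, 21), (A, 8, 6), (A, 9, 11), (A, 9, 21), (A, 9, 6), (B, 2, 11), (B, 2, 21), (B, 2, 6), (B, 8, 11), (B, 8, 21), (B, 8, 6), (B, 9, 11), (B, 9, 21), (B, 9, 6), (C, 7, 17), (C, 7, 33), (C, 7, 8)}
Filtering on tid ≤ 6 leaves {(A, 2, 6), (A, 8, 6), (A, 9, 6), (B, 2, 6), (B, 8, 6), (B, 9, 6)}.

{(A, 2, 6), (A, 8, 6), (A, 9, 6), (B, 2, 6), (B, 8, 6), (B, 9, 6)}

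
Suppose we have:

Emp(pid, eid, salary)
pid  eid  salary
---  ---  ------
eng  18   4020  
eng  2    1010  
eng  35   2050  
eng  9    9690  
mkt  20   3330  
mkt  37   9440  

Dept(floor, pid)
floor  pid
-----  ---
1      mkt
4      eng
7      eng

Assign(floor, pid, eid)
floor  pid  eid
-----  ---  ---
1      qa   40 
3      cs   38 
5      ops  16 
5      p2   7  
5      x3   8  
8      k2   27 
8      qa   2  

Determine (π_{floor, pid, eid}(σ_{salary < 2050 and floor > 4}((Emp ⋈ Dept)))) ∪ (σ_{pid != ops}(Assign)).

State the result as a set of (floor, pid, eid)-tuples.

Joining Emp and Dept on pid yields {(eng, 18, 4020, 4), (eng, 18, 4020, 7), (eng, 2, 1010, 4), (eng, 2, 1010, 7), (eng, 35, 2050, 4), (eng, 35, 2050, 7), (eng, 9, 9690, 4), (eng, 9, 9690, 7), (mkt, 20, 3330, 1), (mkt, 37, 9440, 1)}.
Apply σ_{salary < 2050 and floor > 4}; surviving tuples: {(eng, 2, 1010, 7)}
Projecting to floor, pid, eid: {(7, eng, 2)}
Apply σ_{pid != ops}; surviving tuples: {(1, qa, 40), (3, cs, 38), (5, p2, 7), (5, x3, 8), (8, k2, 27), (8, qa, 2)}
Taking the union: {(1, qa, 40), (3, cs, 38), (5, p2, 7), (5, x3, 8), (7, eng, 2), (8, k2, 27), (8, qa, 2)}

{(1, qa, 40), (3, cs, 38), (5, p2, 7), (5, x3, 8), (7, eng, 2), (8, k2, 27), (8, qa, 2)}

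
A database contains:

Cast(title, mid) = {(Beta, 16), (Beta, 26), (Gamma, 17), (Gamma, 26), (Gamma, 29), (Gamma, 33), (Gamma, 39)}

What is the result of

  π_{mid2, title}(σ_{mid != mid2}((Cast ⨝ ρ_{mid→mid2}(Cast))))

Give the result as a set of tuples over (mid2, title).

ρ[mid→mid2]: schema becomes (title, mid2); tuples unchanged.
Cast ⋈ ρ_{mid→mid2}(Cast) (natural join on title): {(Beta, 16, 16), (Beta, 16, 26), (Beta, 26, 16), (Beta, 26, 26), (Gamma, 17, 17), (Gamma, 17, 26), (Gamma, 17, 29), (Gamma, 17, 33), (Gamma, 17, 39), (Gamma, 26, 17), (Gamma, 26, 26), (Gamma, 26, 29), (Gamma, 26, 33), (Gamma, 26, 39), (Gamma, 29, 17), (Gamma, 29, 26), (Gamma, 29, 29), (Gamma, 29, 33), (Gamma, 29, 39), (Gamma, 33, 17), (Gamma, 33, 26), (Gamma, 33, 29), (Gamma, 33, 33), (Gamma, 33, 39), (Gamma, 39, 17), (Gamma, 39, 26), (Gamma, 39, 29), (Gamma, 39, 33), (Gamma, 39, 39)}
Apply σ_{mid != mid2}; surviving tuples: {(Beta, 16, 26), (Beta, 26, 16), (Gamma, 17, 26), (Gamma, 17, 29), (Gamma, 17, 33), (Gamma, 17, 39), (Gamma, 26, 17), (Gamma, 26, 29), (Gamma, 26, 33), (Gamma, 26, 39), (Gamma, 29, 17), (Gamma, 29, 26), (Gamma, 29, 33), (Gamma, 29, 39), (Gamma, 33, 17), (Gamma, 33, 26), (Gamma, 33, 29), (Gamma, 33, 39), (Gamma, 39, 17), (Gamma, 39, 26), (Gamma, 39, 29), (Gamma, 39, 33)}
Projecting to mid2, title (15 duplicate(s) eliminated): {(16, Beta), (17, Gamma), (26, Beta), (26, Gamma), (29, Gamma), (33, Gamma), (39, Gamma)}

{(16, Beta), (17, Gamma), (26, Beta), (26, Gamma), (29, Gamma), (33, Gamma), (39, Gamma)}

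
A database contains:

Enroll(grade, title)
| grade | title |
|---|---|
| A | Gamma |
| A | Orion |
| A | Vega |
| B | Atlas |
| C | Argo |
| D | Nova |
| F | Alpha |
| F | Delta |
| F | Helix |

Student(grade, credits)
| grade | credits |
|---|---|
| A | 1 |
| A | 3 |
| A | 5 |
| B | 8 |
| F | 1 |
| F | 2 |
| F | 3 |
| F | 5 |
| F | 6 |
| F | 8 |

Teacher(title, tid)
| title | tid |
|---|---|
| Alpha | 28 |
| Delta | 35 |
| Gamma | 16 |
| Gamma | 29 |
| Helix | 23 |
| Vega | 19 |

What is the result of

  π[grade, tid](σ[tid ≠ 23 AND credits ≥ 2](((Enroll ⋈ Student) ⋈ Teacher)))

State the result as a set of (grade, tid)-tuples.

Natural join on grade: {(A, Gamma, 1), (A, Gamma, 3), (A, Gamma, 5), (A, Orion, 1), (A, Orion, 3), (A, Orion, 5), (A, Vega, 1), (A, Vega, 3), (A, Vega, 5), (B, Atlas, 8), (F, Alpha, 1), (F, Alpha, 2), (F, Alpha, 3), (F, Alpha, 5), (F, Alpha, 6), (F, Alpha, 8), (F, Delta, 1), (F, Delta, 2), (F, Delta, 3), (F, Delta, 5), (F, Delta, 6), (F, Delta, 8), (F, Helix, 1), (F, Helix, 2), (F, Helix, 3), (F, Helix, 5), (F, Helix, 6), (F, Helix, 8)}
Natural join on title: {(A, Gamma, 1, 16), (A, Gamma, 1, 29), (A, Gamma, 3, 16), (A, Gamma, 3, 29), (A, Gamma, 5, 16), (A, Gamma, 5, 29), (A, Vega, 1, 19), (A, Vega, 3, 19), (A, Vega, 5, 19), (F, Alpha, 1, 28), (F, Alpha, 2, 28), (F, Alpha, 3, 28), (F, Alpha, 5, 28), (F, Alpha, 6, 28), (F, Alpha, 8, 28), (F, Delta, 1, 35), (F, Delta, 2, 35), (F, Delta, 3, 35), (F, Delta, 5, 35), (F, Delta, 6, 35), (F, Delta, 8, 35), (F, Helix, 1, 23), (F, Helix, 2, 23), (F, Helix, 3, 23), (F, Helix, 5, 23), (F, Helix, 6, 23), (F, Helix, 8, 23)}
σ[tid ≠ 23 AND credits ≥ 2]: keep tuples satisfying tid ≠ 23 AND credits ≥ 2 → {(A, Gamma, 3, 16), (A, Gamma, 3, 29), (A, Gamma, 5, 16), (A, Gamma, 5, 29), (A, Vega, 3, 19), (A, Vega, 5, 19), (F, Alpha, 2, 28), (F, Alpha, 3, 28), (F, Alpha, 5, 28), (F, Alpha, 6, 28), (F, Alpha, 8, 28), (F, Delta, 2, 35), (F, Delta, 3, 35), (F, Delta, 5, 35), (F, Delta, 6, 35), (F, Delta, 8, 35)}
π[grade, tid]: project onto (grade, tid) (11 duplicate(s) eliminated) → {(A, 16), (A, 19), (A, 29), (F, 28), (F, 35)}

{(A, 16), (A, 19), (A, 29), (F, 28), (F, 35)}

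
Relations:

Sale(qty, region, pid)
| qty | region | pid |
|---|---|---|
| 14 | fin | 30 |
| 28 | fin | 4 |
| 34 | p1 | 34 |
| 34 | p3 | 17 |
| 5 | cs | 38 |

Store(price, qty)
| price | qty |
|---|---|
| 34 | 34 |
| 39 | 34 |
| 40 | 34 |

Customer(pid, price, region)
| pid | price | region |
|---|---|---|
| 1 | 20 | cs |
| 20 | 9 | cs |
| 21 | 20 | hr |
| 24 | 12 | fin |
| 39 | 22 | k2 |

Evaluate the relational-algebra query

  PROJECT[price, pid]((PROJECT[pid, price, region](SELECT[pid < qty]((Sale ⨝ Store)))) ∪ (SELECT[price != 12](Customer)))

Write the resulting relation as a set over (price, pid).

Joining Sale and Store on qty yields {(34, p1, 34, 34), (34, p1, 34, 39), (34, p1, 34, 40), (34, p3, 17, 34), (34, p3, 17, 39), (34, p3, 17, 40)}.
Filtering on pid < qty leaves {(34, p3, 17, 34), (34, p3, 17, 39), (34, p3, 17, 40)}.
π_{pid, price, region} gives {(17, 34, p3), (17, 39, p3), (17, 40, p3)}.
Filtering on price != 12 leaves {(1, 20, cs), (20, 9, cs), (21, 20, hr), (39, 22, k2)}.
Union: {(17, 34, p3), (17, 39, p3), (17, 40, p3)} with {(1, 20, cs), (20, 9, cs), (21, 20, hr), (39, 22, k2)} → {(1, 20, cs), (17, 34, p3), (17, 39, p3), (17, 40, p3), (20, 9, cs), (21, 20, hr), (39, 22, k2)}
π_{price, pid} gives {(20, 1), (20, 21), (22, 39), (34, 17), (39, 17), (40, 17), (9, 20)}.

{(20, 1), (20, 21), (22, 39), (34, 17), (39, 17), (40, 17), (9, 20)}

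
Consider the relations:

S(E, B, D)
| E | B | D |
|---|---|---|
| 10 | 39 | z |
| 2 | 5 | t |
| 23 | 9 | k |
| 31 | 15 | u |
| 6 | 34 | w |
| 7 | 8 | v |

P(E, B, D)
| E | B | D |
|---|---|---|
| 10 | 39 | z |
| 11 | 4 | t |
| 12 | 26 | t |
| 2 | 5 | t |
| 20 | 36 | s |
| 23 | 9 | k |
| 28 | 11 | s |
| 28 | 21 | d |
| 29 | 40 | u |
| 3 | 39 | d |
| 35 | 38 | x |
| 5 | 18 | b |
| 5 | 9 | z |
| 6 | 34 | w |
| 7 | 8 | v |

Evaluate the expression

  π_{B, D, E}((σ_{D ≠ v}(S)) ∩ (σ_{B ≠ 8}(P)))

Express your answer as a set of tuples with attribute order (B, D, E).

{(34, w, 6), (39, z, 10), (5, t, 2), (9, k, 23)}

Filtering on D ≠ v leaves {(10, 39, z), (2, 5, t), (23, 9, k), (31, 15, u), (6, 34, w)}.
Filtering on B ≠ 8 leaves {(10, 39, z), (11, 4, t), (12, 26, t), (2, 5, t), (20, 36, s), (23, 9, k), (28, 11, s), (28, 21, d), (29, 40, u), (3, 39, d), (35, 38, x), (5, 18, b), (5, 9, z), (6, 34, w)}.
Intersection: {(10, 39, z), (2, 5, t), (23, 9, k), (31, 15, u), (6, 34, w)} with {(10, 39, z), (11, 4, t), (12, 26, t), (2, 5, t), (20, 36, s), (23, 9, k), (28, 11, s), (28, 21, d), (29, 40, u), (3, 39, d), (35, 38, x), (5, 18, b), (5, 9, z), (6, 34, w)} → {(10, 39, z), (2, 5, t), (23, 9, k), (6, 34, w)}
π[B, D, E]: project onto (B, D, E) → {(34, w, 6), (39, z, 10), (5, t, 2), (9, k, 23)}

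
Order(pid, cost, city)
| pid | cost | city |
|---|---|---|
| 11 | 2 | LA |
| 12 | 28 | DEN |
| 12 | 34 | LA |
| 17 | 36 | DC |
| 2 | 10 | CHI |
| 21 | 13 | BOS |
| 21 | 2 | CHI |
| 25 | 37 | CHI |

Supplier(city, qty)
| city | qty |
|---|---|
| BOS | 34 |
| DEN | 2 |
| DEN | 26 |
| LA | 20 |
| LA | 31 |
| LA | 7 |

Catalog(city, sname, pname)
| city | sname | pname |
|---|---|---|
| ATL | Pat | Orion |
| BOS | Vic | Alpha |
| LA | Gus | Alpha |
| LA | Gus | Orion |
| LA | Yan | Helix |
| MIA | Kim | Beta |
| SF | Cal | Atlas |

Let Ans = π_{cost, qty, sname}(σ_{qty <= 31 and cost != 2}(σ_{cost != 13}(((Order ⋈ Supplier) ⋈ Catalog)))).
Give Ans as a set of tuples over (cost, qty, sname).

{(34, 20, Gus), (34, 20, Yan), (34, 31, Gus), (34, 31, Yan), (34, 7, Gus), (34, 7, Yan)}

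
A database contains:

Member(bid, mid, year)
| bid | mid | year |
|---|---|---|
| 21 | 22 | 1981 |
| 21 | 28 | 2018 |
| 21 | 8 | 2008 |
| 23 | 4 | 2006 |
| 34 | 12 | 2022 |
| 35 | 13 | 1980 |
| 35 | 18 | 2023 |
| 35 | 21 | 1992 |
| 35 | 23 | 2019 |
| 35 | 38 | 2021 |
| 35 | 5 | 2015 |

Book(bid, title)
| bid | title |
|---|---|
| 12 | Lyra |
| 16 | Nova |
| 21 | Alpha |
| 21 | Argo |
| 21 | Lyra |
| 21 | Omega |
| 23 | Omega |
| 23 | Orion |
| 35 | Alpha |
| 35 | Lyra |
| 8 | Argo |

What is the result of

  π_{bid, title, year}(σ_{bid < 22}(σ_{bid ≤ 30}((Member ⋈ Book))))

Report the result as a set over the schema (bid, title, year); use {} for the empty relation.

{(21, Alpha, 1981), (21, Alpha, 2008), (21, Alpha, 2018), (21, Argo, 1981), (21, Argo, 2008), (21, Argo, 2018), (21, Lyra, 1981), (21, Lyra, 2008), (21, Lyra, 2018), (21, Omega, 1981), (21, Omega, 2008), (21, Omega, 2018)}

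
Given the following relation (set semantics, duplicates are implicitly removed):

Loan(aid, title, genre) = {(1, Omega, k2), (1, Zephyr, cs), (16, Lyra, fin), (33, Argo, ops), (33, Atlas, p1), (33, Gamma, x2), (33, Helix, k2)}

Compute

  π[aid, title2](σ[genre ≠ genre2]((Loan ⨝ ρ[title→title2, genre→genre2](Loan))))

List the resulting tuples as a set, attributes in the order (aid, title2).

{(1, Omega), (1, Zephyr), (33, Argo), (33, Atlas), (33, Gamma), (33, Helix)}

ρ[title→title2, genre→genre2]: schema becomes (aid, title2, genre2); tuples unchanged.
Loan ⋈ ρ[title→title2, genre→genre2](Loan) (natural join on aid): {(1, Omega, k2, Omega, k2), (1, Omega, k2, Zephyr, cs), (1, Zephyr, cs, Omega, k2), (1, Zephyr, cs, Zephyr, cs), (16, Lyra, fin, Lyra, fin), (33, Argo, ops, Argo, ops), (33, Argo, ops, Atlas, p1), (33, Argo, ops, Gamma, x2), (33, Argo, ops, Helix, k2), (33, Atlas, p1, Argo, ops), (33, Atlas, p1, Atlas, p1), (33, Atlas, p1, Gamma, x2), (33, Atlas, p1, Helix, k2), (33, Gamma, x2, Argo, ops), (33, Gamma, x2, Atlas, p1), (33, Gamma, x2, Gamma, x2), (33, Gamma, x2, Helix, k2), (33, Helix, k2, Argo, ops), (33, Helix, k2, Atlas, p1), (33, Helix, k2, Gamma, x2), (33, Helix, k2, Helix, k2)}
Selection genre ≠ genre2: {(1, Omega, k2, Zephyr, cs), (1, Zephyr, cs, Omega, k2), (33, Argo, ops, Atlas, p1), (33, Argo, ops, Gamma, x2), (33, Argo, ops, Helix, k2), (33, Atlas, p1, Argo, ops), (33, Atlas, p1, Gamma, x2), (33, Atlas, p1, Helix, k2), (33, Gamma, x2, Argo, ops), (33, Gamma, x2, Atlas, p1), (33, Gamma, x2, Helix, k2), (33, Helix, k2, Argo, ops), (33, Helix, k2, Atlas, p1), (33, Helix, k2, Gamma, x2)}
π_{aid, title2} gives {(1, Omega), (1, Zephyr), (33, Argo), (33, Atlas), (33, Gamma), (33, Helix)} (8 duplicate(s) eliminated).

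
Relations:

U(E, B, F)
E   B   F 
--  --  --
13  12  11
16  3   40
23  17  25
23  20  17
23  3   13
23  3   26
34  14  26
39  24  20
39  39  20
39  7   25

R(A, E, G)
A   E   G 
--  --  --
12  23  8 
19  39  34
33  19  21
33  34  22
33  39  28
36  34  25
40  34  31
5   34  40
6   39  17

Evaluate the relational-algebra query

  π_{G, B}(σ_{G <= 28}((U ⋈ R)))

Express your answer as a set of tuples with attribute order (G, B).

Joining U and R on E yields {(23, 17, 25, 12, 8), (23, 20, 17, 12, 8), (23, 3, 13, 12, 8), (23, 3, 26, 12, 8), (34, 14, 26, 33, 22), (34, 14, 26, 36, 25), (34, 14, 26, 40, 31), (34, 14, 26, 5, 40), (39, 24, 20, 19, 34), (39, 24, 20, 33, 28), (39, 24, 20, 6, 17), (39, 39, 20, 19, 34), (39, 39, 20, 33, 28), (39, 39, 20, 6, 17), (39, 7, 25, 19, 34), (39, 7, 25, 33, 28), (39, 7, 25, 6, 17)}.
Filtering on G <= 28 leaves {(23, 17, 25, 12, 8), (23, 20, 17, 12, 8), (23, 3, 13, 12, 8), (23, 3, 26, 12, 8), (34, 14, 26, 33, 22), (34, 14, 26, 36, 25), (39, 24, 20, 33, 28), (39, 24, 20, 6, 17), (39, 39, 20, 33, 28), (39, 39, 20, 6, 17), (39, 7, 25, 33, 28), (39, 7, 25, 6, 17)}.
Keep only column(s) G, B (1 duplicate(s) eliminated): {(17, 24), (17, 39), (17, 7), (22, 14), (25, 14), (28, 24), (28, 39), (28, 7), (8, 17), (8, 20), (8, 3)}

{(17, 24), (17, 39), (17, 7), (22, 14), (25, 14), (28, 24), (28, 39), (28, 7), (8, 17), (8, 20), (8, 3)}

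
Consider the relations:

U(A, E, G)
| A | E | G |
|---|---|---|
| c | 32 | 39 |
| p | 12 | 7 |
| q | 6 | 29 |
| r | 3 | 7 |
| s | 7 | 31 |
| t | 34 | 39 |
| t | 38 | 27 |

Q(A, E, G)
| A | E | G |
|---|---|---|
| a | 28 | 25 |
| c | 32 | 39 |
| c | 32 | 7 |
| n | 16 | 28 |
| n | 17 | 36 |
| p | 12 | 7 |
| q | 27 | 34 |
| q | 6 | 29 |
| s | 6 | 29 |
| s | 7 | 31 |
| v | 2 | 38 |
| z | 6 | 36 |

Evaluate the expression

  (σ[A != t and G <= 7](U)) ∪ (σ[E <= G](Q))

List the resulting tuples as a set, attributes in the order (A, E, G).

{(c, 32, 39), (n, 16, 28), (n, 17, 36), (p, 12, 7), (q, 27, 34), (q, 6, 29), (r, 3, 7), (s, 6, 29), (s, 7, 31), (v, 2, 38), (z, 6, 36)}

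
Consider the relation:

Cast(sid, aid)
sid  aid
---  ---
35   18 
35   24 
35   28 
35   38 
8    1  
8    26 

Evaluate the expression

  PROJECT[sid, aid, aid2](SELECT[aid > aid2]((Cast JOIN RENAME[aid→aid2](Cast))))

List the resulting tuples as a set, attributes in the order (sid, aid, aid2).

ρ[aid→aid2]: schema becomes (sid, aid2); tuples unchanged.
Joining Cast and RENAME[aid→aid2](Cast) on sid yields {(35, 18, 18), (35, 18, 24), (35, 18, 28), (35, 18, 38), (35, 24, 18), (35, 24, 24), (35, 24, 28), (35, 24, 38), (35, 28, 18), (35, 28, 24), (35, 28, 28), (35, 28, 38), (35, 38, 18), (35, 38, 24), (35, 38, 28), (35, 38, 38), (8, 1, 1), (8, 1, 26), (8, 26, 1), (8, 26, 26)}.
Selection aid > aid2: {(35, 24, 18), (35, 28, 18), (35, 28, 24), (35, 38, 18), (35, 38, 24), (35, 38, 28), (8, 26, 1)}
π[sid, aid, aid2]: project onto (sid, aid, aid2) → {(35, 24, 18), (35, 28, 18), (35, 28, 24), (35, 38, 18), (35, 38, 24), (35, 38, 28), (8, 26, 1)}

{(35, 24, 18), (35, 28, 18), (35, 28, 24), (35, 38, 18), (35, 38, 24), (35, 38, 28), (8, 26, 1)}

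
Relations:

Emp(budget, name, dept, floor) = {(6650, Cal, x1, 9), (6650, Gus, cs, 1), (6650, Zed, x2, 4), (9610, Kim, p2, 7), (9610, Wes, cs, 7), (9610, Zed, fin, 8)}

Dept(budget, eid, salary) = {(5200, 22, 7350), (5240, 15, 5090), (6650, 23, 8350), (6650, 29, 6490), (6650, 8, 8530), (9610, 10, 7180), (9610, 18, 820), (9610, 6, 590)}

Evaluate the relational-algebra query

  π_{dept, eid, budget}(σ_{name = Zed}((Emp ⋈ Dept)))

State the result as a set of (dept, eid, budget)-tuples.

Joining Emp and Dept on budget yields {(6650, Cal, x1, 9, 23, 8350), (6650, Cal, x1, 9, 29, 6490), (6650, Cal, x1, 9, 8, 8530), (6650, Gus, cs, 1, 23, 8350), (6650, Gus, cs, 1, 29, 6490), (6650, Gus, cs, 1, 8, 8530), (6650, Zed, x2, 4, 23, 8350), (6650, Zed, x2, 4, 29, 6490), (6650, Zed, x2, 4, 8, 8530), (9610, Kim, p2, 7, 10, 7180), (9610, Kim, p2, 7, 18, 820), (9610, Kim, p2, 7, 6, 590), (9610, Wes, cs, 7, 10, 7180), (9610, Wes, cs, 7, 18, 820), (9610, Wes, cs, 7, 6, 590), (9610, Zed, fin, 8, 10, 7180), (9610, Zed, fin, 8, 18, 820), (9610, Zed, fin, 8, 6, 590)}.
σ[name = Zed]: keep tuples satisfying name = Zed → {(6650, Zed, x2, 4, 23, 8350), (6650, Zed, x2, 4, 29, 6490), (6650, Zed, x2, 4, 8, 8530), (9610, Zed, fin, 8, 10, 7180), (9610, Zed, fin, 8, 18, 820), (9610, Zed, fin, 8, 6, 590)}
π[dept, eid, budget]: project onto (dept, eid, budget) → {(fin, 10, 9610), (fin, 18, 9610), (fin, 6, 9610), (x2, 23, 6650), (x2, 29, 6650), (x2, 8, 6650)}

{(fin, 10, 9610), (fin, 18, 9610), (fin, 6, 9610), (x2, 23, 6650), (x2, 29, 6650), (x2, 8, 6650)}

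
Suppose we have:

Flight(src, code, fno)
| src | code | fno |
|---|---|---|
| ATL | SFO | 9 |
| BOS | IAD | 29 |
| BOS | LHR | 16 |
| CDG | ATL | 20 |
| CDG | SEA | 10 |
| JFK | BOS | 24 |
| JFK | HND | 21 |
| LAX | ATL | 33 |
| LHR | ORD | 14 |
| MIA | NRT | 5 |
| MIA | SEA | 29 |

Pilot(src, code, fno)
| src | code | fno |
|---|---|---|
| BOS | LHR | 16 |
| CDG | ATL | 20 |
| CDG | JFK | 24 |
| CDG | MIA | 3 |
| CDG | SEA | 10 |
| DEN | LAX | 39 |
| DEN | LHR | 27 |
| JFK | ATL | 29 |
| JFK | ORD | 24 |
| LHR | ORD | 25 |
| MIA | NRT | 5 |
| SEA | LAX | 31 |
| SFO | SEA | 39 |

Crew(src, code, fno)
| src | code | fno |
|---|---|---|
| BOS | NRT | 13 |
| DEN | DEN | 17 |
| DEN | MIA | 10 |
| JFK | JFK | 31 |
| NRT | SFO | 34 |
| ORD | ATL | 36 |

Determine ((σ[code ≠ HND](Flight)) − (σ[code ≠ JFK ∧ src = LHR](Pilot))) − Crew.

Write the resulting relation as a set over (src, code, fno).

{(ATL, SFO, 9), (BOS, IAD, 29), (BOS, LHR, 16), (CDG, ATL, 20), (CDG, SEA, 10), (JFK, BOS, 24), (LAX, ATL, 33), (LHR, ORD, 14), (MIA, NRT, 5), (MIA, SEA, 29)}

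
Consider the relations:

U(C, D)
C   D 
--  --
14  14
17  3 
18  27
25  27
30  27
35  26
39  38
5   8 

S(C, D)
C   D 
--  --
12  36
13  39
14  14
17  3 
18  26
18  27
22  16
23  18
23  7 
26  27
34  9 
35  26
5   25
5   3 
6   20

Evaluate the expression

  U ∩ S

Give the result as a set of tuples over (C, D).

{(14, 14), (17, 3), (18, 27), (35, 26)}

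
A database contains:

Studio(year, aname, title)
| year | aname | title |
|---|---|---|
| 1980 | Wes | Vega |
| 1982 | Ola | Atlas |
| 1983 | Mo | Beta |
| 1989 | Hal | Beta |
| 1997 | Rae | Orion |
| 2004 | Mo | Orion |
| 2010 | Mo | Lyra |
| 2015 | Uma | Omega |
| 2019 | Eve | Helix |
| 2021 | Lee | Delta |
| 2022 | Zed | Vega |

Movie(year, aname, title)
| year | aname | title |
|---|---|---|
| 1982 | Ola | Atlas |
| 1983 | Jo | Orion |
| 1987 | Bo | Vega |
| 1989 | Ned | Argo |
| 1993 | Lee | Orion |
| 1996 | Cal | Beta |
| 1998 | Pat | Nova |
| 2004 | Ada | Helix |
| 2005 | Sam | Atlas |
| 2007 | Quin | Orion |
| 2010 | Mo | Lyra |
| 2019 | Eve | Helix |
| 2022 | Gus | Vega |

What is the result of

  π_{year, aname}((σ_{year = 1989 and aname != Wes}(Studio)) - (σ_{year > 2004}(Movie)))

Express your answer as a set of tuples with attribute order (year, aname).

σ[year = 1989 and aname != Wes]: keep tuples satisfying year = 1989 and aname != Wes → {(1989, Hal, Beta)}
σ[year > 2004]: keep tuples satisfying year > 2004 → {(2005, Sam, Atlas), (2007, Quin, Orion), (2010, Mo, Lyra), (2019, Eve, Helix), (2022, Gus, Vega)}
Difference: {(1989, Hal, Beta)} with {(2005, Sam, Atlas), (2007, Quin, Orion), (2010, Mo, Lyra), (2019, Eve, Helix), (2022, Gus, Vega)} → {(1989, Hal, Beta)}
Projecting to year, aname: {(1989, Hal)}

{(1989, Hal)}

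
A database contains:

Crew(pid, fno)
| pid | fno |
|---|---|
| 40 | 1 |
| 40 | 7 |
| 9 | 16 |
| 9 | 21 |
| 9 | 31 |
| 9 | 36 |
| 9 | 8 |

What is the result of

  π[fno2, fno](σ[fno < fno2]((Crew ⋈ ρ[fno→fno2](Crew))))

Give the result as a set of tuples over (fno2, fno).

{(16, 8), (21, 16), (21, 8), (31, 16), (31, 21), (31, 8), (36, 16), (36, 21), (36, 31), (36, 8), (7, 1)}

ρ[fno→fno2]: schema becomes (pid, fno2); tuples unchanged.
Joining Crew and ρ[fno→fno2](Crew) on pid yields {(40, 1, 1), (40, 1, 7), (40, 7, 1), (40, 7, 7), (9, 16, 16), (9, 16, 21), (9, 16, 31), (9, 16, 36), (9, 16, 8), (9, 21, 16), (9, 21, 21), (9, 21, 31), (9, 21, 36), (9, 21, 8), (9, 31, 16), (9, 31, 21), (9, 31, 31), (9, 31, 36), (9, 31, 8), (9, 36, 16), (9, 36, 21), (9, 36, 31), (9, 36, 36), (9, 36, 8), (9, 8, 16), (9, 8, 21), (9, 8, 31), (9, 8, 36), (9, 8, 8)}.
Selection fno < fno2: {(40, 1, 7), (9, 16, 21), (9, 16, 31), (9, 16, 36), (9, 21, 31), (9, 21, 36), (9, 31, 36), (9, 8, 16), (9, 8, 21), (9, 8, 31), (9, 8, 36)}
Projecting to fno2, fno: {(16, 8), (21, 16), (21, 8), (31, 16), (31, 21), (31, 8), (36, 16), (36, 21), (36, 31), (36, 8), (7, 1)}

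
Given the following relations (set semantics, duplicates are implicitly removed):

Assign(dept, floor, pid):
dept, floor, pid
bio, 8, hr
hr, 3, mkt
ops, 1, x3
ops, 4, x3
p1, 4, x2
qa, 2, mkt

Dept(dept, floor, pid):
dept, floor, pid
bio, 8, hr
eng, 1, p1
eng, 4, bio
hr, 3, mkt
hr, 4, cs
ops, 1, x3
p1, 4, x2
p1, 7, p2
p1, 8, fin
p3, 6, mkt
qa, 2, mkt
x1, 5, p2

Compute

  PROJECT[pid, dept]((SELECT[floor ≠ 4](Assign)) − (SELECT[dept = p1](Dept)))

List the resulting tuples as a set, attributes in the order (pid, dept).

Apply σ_{floor ≠ 4}; surviving tuples: {(bio, 8, hr), (hr, 3, mkt), (ops, 1, x3), (qa, 2, mkt)}
Apply σ_{dept = p1}; surviving tuples: {(p1, 4, x2), (p1, 7, p2), (p1, 8, fin)}
Set difference of the two operands is {(bio, 8, hr), (hr, 3, mkt), (ops, 1, x3), (qa, 2, mkt)}.
Keep only column(s) pid, dept: {(hr, bio), (mkt, hr), (mkt, qa), (x3, ops)}

{(hr, bio), (mkt, hr), (mkt, qa), (x3, ops)}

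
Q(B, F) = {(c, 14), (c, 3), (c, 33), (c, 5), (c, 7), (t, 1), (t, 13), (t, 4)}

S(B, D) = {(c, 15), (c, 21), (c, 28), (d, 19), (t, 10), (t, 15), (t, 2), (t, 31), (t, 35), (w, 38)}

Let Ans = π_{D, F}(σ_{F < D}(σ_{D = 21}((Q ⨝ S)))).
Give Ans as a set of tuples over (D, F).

Joining Q and S on B yields {(c, 14, 15), (c, 14, 21), (c, 14, 28), (c, 3, 15), (c, 3, 21), (c, 3, 28), (c, 33, 15), (c, 33, 21), (c, 33, 28), (c, 5, 15), (c, 5, 21), (c, 5, 28), (c, 7, 15), (c, 7, 21), (c, 7, 28), (t, 1, 10), (t, 1, 15), (t, 1, 2), (t, 1, 31), (t, 1, 35), (t, 13, 10), (t, 13, 15), (t, 13, 2), (t, 13, 31), (t, 13, 35), (t, 4, 10), (t, 4, 15), (t, 4, 2), (t, 4, 31), (t, 4, 35)}.
Selection D = 21: {(c, 14, 21), (c, 3, 21), (c, 33, 21), (c, 5, 21), (c, 7, 21)}
Selection F < D: {(c, 14, 21), (c, 3, 21), (c, 5, 21), (c, 7, 21)}
π_{D, F} gives {(21, 14), (21, 3), (21, 5), (21, 7)}.

{(21, 14), (21, 3), (21, 5), (21, 7)}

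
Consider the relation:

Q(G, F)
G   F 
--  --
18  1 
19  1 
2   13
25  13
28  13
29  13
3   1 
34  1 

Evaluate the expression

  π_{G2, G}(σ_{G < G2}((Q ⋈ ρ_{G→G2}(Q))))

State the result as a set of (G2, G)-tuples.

{(18, 3), (19, 18), (19, 3), (25, 2), (28, 2), (28, 25), (29, 2), (29, 25), (29, 28), (34, 18), (34, 19), (34, 3)}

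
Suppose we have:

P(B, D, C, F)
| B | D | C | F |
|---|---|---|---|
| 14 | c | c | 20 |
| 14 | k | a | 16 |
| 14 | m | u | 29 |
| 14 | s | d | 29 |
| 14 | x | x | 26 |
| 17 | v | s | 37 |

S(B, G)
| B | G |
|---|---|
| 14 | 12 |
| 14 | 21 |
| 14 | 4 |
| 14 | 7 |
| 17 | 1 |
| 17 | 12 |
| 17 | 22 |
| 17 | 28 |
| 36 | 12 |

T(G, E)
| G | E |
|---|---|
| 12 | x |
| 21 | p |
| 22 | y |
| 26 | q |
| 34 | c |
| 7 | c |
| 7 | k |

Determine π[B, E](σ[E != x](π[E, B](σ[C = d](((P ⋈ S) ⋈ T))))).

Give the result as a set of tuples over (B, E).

P ⋈ S (natural join on B): {(14, c, c, 20, 12), (14, c, c, 20, 21), (14, c, c, 20, 4), (14, c, c, 20, 7), (14, k, a, 16, 12), (14, k, a, 16, 21), (14, k, a, 16, 4), (14, k, a, 16, 7), (14, m, u, 29, 12), (14, m, u, 29, 21), (14, m, u, 29, 4), (14, m, u, 29, 7), (14, s, d, 29, 12), (14, s, d, 29, 21), (14, s, d, 29, 4), (14, s, d, 29, 7), (14, x, x, 26, 12), (14, x, x, 26, 21), (14, x, x, 26, 4), (14, x, x, 26, 7), (17, v, s, 37, 1), (17, v, s, 37, 12), (17, v, s, 37, 22), (17, v, s, 37, 28)}
(P ⋈ S) ⋈ T (natural join on G): {(14, c, c, 20, 12, x), (14, c, c, 20, 21, p), (14, c, c, 20, 7, c), (14, c, c, 20, 7, k), (14, k, a, 16, 12, x), (14, k, a, 16, 21, p), (14, k, a, 16, 7, c), (14, k, a, 16, 7, k), (14, m, u, 29, 12, x), (14, m, u, 29, 21, p), (14, m, u, 29, 7, c), (14, m, u, 29, 7, k), (14, s, d, 29, 12, x), (14, s, d, 29, 21, p), (14, s, d, 29, 7, c), (14, s, d, 29, 7, k), (14, x, x, 26, 12, x), (14, x, x, 26, 21, p), (14, x, x, 26, 7, c), (14, x, x, 26, 7, k), (17, v, s, 37, 12, x), (17, v, s, 37, 22, y)}
Selection C = d: {(14, s, d, 29, 12, x), (14, s, d, 29, 21, p), (14, s, d, 29, 7, c), (14, s, d, 29, 7, k)}
π[E, B]: project onto (E, B) → {(c, 14), (k, 14), (p, 14), (x, 14)}
Selection E != x: {(c, 14), (k, 14), (p, 14)}
π[B, E]: project onto (B, E) → {(14, c), (14, k), (14, p)}

{(14, c), (14, k), (14, p)}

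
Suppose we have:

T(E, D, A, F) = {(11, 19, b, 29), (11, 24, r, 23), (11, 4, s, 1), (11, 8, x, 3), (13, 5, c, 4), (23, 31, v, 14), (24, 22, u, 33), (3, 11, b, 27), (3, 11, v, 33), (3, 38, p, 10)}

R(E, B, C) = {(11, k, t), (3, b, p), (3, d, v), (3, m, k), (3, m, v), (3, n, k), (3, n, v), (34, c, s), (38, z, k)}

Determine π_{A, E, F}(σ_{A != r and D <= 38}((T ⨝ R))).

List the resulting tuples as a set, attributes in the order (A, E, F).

{(b, 11, 29), (b, 3, 27), (p, 3, 10), (s, 11, 1), (v, 3, 33), (x, 11, 3)}

T ⋈ R (natural join on E): {(11, 19, b, 29, k, t), (11, 24, r, 23, k, t), (11, 4, s, 1, k, t), (11, 8, x, 3, k, t), (3, 11, b, 27, b, p), (3, 11, b, 27, d, v), (3, 11, b, 27, m, k), (3, 11, b, 27, m, v), (3, 11, b, 27, n, k), (3, 11, b, 27, n, v), (3, 11, v, 33, b, p), (3, 11, v, 33, d, v), (3, 11, v, 33, m, k), (3, 11, v, 33, m, v), (3, 11, v, 33, n, k), (3, 11, v, 33, n, v), (3, 38, p, 10, b, p), (3, 38, p, 10, d, v), (3, 38, p, 10, m, k), (3, 38, p, 10, m, v), (3, 38, p, 10, n, k), (3, 38, p, 10, n, v)}
Selection A != r and D <= 38: {(11, 19, b, 29, k, t), (11, 4, s, 1, k, t), (11, 8, x, 3, k, t), (3, 11, b, 27, b, p), (3, 11, b, 27, d, v), (3, 11, b, 27, m, k), (3, 11, b, 27, m, v), (3, 11, b, 27, n, k), (3, 11, b, 27, n, v), (3, 11, v, 33, b, p), (3, 11, v, 33, d, v), (3, 11, v, 33, m, k), (3, 11, v, 33, m, v), (3, 11, v, 33, n, k), (3, 11, v, 33, n, v), (3, 38, p, 10, b, p), (3, 38, p, 10, d, v), (3, 38, p, 10, m, k), (3, 38, p, 10, m, v), (3, 38, p, 10, n, k), (3, 38, p, 10, n, v)}
π_{A, E, F} gives {(b, 11, 29), (b, 3, 27), (p, 3, 10), (s, 11, 1), (v, 3, 33), (x, 11, 3)} (15 duplicate(s) eliminated).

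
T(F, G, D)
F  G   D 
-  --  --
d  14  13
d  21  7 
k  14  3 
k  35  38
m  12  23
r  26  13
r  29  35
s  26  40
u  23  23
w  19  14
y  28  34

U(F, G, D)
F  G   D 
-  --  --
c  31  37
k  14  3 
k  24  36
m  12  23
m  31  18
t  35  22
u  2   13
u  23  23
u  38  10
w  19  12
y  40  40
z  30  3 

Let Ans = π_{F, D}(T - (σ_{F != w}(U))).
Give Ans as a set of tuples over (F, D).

Selection F != w: {(c, 31, 37), (k, 14, 3), (k, 24, 36), (m, 12, 23), (m, 31, 18), (t, 35, 22), (u, 2, 13), (u, 23, 23), (u, 38, 10), (y, 40, 40), (z, 30, 3)}
Set difference of the two operands is {(d, 14, 13), (d, 21, 7), (k, 35, 38), (r, 26, 13), (r, 29, 35), (s, 26, 40), (w, 19, 14), (y, 28, 34)}.
π[F, D]: project onto (F, D) → {(d, 13), (d, 7), (k, 38), (r, 13), (r, 35), (s, 40), (w, 14), (y, 34)}

{(d, 13), (d, 7), (k, 38), (r, 13), (r, 35), (s, 40), (w, 14), (y, 34)}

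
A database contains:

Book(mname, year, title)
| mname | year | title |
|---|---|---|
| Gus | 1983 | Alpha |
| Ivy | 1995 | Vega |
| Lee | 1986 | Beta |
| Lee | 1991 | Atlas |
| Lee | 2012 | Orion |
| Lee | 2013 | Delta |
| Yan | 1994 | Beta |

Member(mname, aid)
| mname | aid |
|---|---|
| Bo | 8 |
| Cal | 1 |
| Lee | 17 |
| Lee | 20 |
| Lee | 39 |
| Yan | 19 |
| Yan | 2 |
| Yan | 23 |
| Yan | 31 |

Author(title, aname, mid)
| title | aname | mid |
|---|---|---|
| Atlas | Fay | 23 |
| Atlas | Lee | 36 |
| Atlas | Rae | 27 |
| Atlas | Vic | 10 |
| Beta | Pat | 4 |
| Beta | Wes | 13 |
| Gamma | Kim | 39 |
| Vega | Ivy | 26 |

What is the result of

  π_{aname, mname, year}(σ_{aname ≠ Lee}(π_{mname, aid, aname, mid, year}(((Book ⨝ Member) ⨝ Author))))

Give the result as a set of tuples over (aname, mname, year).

Joining Book and Member on mname yields {(Lee, 1986, Beta, 17), (Lee, 1986, Beta, 20), (Lee, 1986, Beta, 39), (Lee, 1991, Atlas, 17), (Lee, 1991, Atlas, 20), (Lee, 1991, Atlas, 39), (Lee, 2012, Orion, 17), (Lee, 2012, Orion, 20), (Lee, 2012, Orion, 39), (Lee, 2013, Delta, 17), (Lee, 2013, Delta, 20), (Lee, 2013, Delta, 39), (Yan, 1994, Beta, 19), (Yan, 1994, Beta, 2), (Yan, 1994, Beta, 23), (Yan, 1994, Beta, 31)}.
Joining (Book ⨝ Member) and Author on title yields {(Lee, 1986, Beta, 17, Pat, 4), (Lee, 1986, Beta, 17, Wes, 13), (Lee, 1986, Beta, 20, Pat, 4), (Lee, 1986, Beta, 20, Wes, 13), (Lee, 1986, Beta, 39, Pat, 4), (Lee, 1986, Beta, 39, Wes, 13), (Lee, 1991, Atlas, 17, Fay, 23), (Lee, 1991, Atlas, 17, Lee, 36), (Lee, 1991, Atlas, 17, Rae, 27), (Lee, 1991, Atlas, 17, Vic, 10), (Lee, 1991, Atlas, 20, Fay, 23), (Lee, 1991, Atlas, 20, Lee, 36), (Lee, 1991, Atlas, 20, Rae, 27), (Lee, 1991, Atlas, 20, Vic, 10), (Lee, 1991, Atlas, 39, Fay, 23), (Lee, 1991, Atlas, 39, Lee, 36), (Lee, 1991, Atlas, 39, Rae, 27), (Lee, 1991, Atlas, 39, Vic, 10), (Yan, 1994, Beta, 19, Pat, 4), (Yan, 1994, Beta, 19, Wes, 13), (Yan, 1994, Beta, 2, Pat, 4), (Yan, 1994, Beta, 2, Wes, 13), (Yan, 1994, Beta, 23, Pat, 4), (Yan, 1994, Beta, 23, Wes, 13), (Yan, 1994, Beta, 31, Pat, 4), (Yan, 1994, Beta, 31, Wes, 13)}.
Keep only column(s) mname, aid, aname, mid, year: {(Lee, 17, Fay, 23, 1991), (Lee, 17, Lee, 36, 1991), (Lee, 17, Pat, 4, 1986), (Lee, 17, Rae, 27, 1991), (Lee, 17, Vic, 10, 1991), (Lee, 17, Wes, 13, 1986), (Lee, 20, Fay, 23, 1991), (Lee, 20, Lee, 36, 1991), (Lee, 20, Pat, 4, 1986), (Lee, 20, Rae, 27, 1991), (Lee, 20, Vic, 10, 1991), (Lee, 20, Wes, 13, 1986), (Lee, 39, Fay, 23, 1991), (Lee, 39, Lee, 36, 1991), (Lee, 39, Pat, 4, 1986), (Lee, 39, Rae, 27, 1991), (Lee, 39, Vic, 10, 1991), (Lee, 39, Wes, 13, 1986), (Yan, 19, Pat, 4, 1994), (Yan, 19, Wes, 13, 1994), (Yan, 2, Pat, 4, 1994), (Yan, 2, Wes, 13, 1994), (Yan, 23, Pat, 4, 1994), (Yan, 23, Wes, 13, 1994), (Yan, 31, Pat, 4, 1994), (Yan, 31, Wes, 13, 1994)}
Apply σ_{aname ≠ Lee}; surviving tuples: {(Lee, 17, Fay, 23, 1991), (Lee, 17, Pat, 4, 1986), (Lee, 17, Rae, 27, 1991), (Lee, 17, Vic, 10, 1991), (Lee, 17, Wes, 13, 1986), (Lee, 20, Fay, 23, 1991), (Lee, 20, Pat, 4, 1986), (Lee, 20, Rae, 27, 1991), (Lee, 20, Vic, 10, 1991), (Lee, 20, Wes, 13, 1986), (Lee, 39, Fay, 23, 1991), (Lee, 39, Pat, 4, 1986), (Lee, 39, Rae, 27, 1991), (Lee, 39, Vic, 10, 1991), (Lee, 39, Wes, 13, 1986), (Yan, 19, Pat, 4, 1994), (Yan, 19, Wes, 13, 1994), (Yan, 2, Pat, 4, 1994), (Yan, 2, Wes, 13, 1994), (Yan, 23, Pat, 4, 1994), (Yan, 23, Wes, 13, 1994), (Yan, 31, Pat, 4, 1994), (Yan, 31, Wes, 13, 1994)}
Keep only column(s) aname, mname, year (16 duplicate(s) eliminated): {(Fay, Lee, 1991), (Pat, Lee, 1986), (Pat, Yan, 1994), (Rae, Lee, 1991), (Vic, Lee, 1991), (Wes, Lee, 1986), (Wes, Yan, 1994)}

{(Fay, Lee, 1991), (Pat, Lee, 1986), (Pat, Yan, 1994), (Rae, Lee, 1991), (Vic, Lee, 1991), (Wes, Lee, 1986), (Wes, Yan, 1994)}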